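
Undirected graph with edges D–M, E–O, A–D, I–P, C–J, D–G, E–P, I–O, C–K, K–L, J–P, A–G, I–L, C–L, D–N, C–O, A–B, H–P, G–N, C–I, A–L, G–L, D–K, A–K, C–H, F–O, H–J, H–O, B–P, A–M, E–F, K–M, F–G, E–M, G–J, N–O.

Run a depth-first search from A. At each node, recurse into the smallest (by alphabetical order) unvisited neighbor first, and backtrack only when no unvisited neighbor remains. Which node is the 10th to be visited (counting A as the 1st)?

Visit A
A → B
B → P
P → E
E → F
F → G
G → D
D → K
K → C
C → H
H → J
H → O
O → I
I → L
O → N
K → M

Visit order: A, B, P, E, F, G, D, K, C, H, J, O, I, L, N, M

H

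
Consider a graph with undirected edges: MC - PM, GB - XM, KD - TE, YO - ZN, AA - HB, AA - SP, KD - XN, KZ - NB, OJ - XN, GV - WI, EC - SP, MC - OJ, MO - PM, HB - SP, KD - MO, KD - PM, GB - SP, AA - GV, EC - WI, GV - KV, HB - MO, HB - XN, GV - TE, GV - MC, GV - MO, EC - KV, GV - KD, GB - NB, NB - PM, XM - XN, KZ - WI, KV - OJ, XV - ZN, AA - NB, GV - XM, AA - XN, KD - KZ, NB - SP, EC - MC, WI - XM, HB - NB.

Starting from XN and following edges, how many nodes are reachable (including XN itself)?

18

BFS from XN visits: XN, XM, OJ, KD, HB, AA, WI, GV, GB, MC, KV, TE, PM, MO, KZ, SP, NB, EC
Reachable nodes: 18 of 21 total.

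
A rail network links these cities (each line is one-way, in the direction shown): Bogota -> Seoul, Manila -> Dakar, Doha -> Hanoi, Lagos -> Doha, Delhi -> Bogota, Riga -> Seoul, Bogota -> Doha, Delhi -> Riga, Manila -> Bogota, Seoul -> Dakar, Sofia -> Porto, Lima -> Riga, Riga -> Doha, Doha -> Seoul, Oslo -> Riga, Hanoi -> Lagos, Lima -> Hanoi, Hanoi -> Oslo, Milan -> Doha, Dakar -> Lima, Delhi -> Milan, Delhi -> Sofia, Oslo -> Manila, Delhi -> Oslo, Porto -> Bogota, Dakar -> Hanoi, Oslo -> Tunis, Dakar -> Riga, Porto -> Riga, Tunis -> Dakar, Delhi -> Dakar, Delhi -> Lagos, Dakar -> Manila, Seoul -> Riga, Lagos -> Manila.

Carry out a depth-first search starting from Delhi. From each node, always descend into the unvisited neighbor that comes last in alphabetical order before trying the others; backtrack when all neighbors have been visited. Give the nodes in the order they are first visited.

Delhi Sofia Porto Riga Seoul Dakar Manila Bogota Doha Hanoi Oslo Tunis Lagos Lima Milan

Visit Delhi
Delhi → Sofia
Sofia → Porto
Porto → Riga
Riga → Seoul
Seoul → Dakar
Dakar → Manila
Manila → Bogota
Bogota → Doha
Doha → Hanoi
Hanoi → Oslo
Oslo → Tunis
Hanoi → Lagos
Dakar → Lima
Delhi → Milan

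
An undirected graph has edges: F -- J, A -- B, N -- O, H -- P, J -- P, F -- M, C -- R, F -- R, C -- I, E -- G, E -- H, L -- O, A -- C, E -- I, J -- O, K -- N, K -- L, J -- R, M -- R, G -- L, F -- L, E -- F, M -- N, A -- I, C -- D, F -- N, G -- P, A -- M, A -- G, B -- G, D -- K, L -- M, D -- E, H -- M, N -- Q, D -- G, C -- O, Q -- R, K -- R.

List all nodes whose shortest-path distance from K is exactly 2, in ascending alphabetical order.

C, E, F, G, J, M, O, Q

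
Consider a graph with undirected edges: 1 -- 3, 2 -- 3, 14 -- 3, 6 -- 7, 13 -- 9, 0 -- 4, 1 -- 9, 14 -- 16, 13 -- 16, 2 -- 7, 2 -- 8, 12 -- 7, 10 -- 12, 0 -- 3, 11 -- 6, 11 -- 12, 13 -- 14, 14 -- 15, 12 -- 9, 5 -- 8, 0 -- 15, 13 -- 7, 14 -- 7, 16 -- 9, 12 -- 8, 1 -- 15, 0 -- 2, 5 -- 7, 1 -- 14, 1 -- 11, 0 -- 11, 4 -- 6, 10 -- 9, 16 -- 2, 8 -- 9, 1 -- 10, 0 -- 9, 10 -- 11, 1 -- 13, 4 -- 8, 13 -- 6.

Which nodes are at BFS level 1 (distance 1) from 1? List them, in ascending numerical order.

Level 0: 1
Level 1: 3, 9, 10, 11, 13, 14, 15
Level 2: 0, 2, 6, 7, 8, 12, 16
Level 3: 4, 5

3, 9, 10, 11, 13, 14, 15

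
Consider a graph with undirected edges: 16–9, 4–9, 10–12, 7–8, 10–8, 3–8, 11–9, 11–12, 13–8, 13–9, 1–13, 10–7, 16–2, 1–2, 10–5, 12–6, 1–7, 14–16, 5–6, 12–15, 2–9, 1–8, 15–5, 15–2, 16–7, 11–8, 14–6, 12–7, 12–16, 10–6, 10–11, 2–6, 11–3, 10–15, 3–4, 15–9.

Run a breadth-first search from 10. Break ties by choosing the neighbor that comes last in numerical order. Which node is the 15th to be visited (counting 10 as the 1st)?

14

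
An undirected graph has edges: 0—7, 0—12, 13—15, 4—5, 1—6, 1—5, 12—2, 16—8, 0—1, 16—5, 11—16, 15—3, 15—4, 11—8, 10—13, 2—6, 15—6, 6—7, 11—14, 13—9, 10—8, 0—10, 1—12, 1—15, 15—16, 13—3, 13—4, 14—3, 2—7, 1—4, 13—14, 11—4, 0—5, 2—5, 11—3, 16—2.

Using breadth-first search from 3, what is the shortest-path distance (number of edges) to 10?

Level 0: 3
Level 1: 11, 13, 14, 15
Level 2: 1, 4, 6, 8, 9, 10, 16
Level 3: 0, 2, 5, 7, 12
10 first appears at level 2.

2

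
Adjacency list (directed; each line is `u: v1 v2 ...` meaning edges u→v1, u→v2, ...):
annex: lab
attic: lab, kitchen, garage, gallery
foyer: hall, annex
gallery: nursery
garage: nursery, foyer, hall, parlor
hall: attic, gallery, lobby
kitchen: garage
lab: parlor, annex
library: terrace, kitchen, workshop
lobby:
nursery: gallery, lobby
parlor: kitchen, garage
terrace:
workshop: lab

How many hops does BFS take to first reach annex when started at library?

3

Level 0: library
Level 1: kitchen, terrace, workshop
Level 2: garage, lab
Level 3: annex, foyer, hall, nursery, parlor
Level 4: attic, gallery, lobby
annex first appears at level 3.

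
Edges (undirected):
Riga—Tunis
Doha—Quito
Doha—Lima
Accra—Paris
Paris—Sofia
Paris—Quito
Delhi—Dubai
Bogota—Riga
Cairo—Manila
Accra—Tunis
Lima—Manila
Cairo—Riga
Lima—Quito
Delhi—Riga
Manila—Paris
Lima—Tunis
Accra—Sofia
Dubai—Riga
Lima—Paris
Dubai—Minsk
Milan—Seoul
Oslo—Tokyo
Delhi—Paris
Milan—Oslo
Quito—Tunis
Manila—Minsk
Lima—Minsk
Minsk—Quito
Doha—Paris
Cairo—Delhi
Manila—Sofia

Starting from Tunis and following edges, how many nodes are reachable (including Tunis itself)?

14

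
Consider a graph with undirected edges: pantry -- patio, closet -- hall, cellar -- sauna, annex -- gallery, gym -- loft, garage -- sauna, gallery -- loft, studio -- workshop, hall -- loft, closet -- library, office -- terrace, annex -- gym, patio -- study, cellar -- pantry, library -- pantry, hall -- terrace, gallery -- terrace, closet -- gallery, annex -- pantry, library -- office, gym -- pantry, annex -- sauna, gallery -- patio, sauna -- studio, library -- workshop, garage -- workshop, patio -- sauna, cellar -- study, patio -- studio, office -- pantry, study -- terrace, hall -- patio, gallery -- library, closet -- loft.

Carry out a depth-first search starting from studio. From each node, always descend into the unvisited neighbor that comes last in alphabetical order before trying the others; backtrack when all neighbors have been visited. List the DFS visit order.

studio → workshop → library → pantry → patio → study → terrace → office → hall → loft → gym → annex → sauna → garage → cellar → gallery → closet

Visit studio
studio → workshop
workshop → library
library → pantry
pantry → patio
patio → study
study → terrace
terrace → office
terrace → hall
hall → loft
loft → gym
gym → annex
annex → sauna
sauna → garage
sauna → cellar
annex → gallery
gallery → closet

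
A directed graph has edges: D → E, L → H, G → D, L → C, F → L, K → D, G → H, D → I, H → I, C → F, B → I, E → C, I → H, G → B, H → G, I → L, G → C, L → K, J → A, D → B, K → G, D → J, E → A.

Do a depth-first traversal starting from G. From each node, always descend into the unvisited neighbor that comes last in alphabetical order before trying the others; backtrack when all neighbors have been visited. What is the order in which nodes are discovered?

Visit G
G → H
H → I
I → L
L → K
K → D
D → J
J → A
D → E
E → C
C → F
D → B

G, H, I, L, K, D, J, A, E, C, F, B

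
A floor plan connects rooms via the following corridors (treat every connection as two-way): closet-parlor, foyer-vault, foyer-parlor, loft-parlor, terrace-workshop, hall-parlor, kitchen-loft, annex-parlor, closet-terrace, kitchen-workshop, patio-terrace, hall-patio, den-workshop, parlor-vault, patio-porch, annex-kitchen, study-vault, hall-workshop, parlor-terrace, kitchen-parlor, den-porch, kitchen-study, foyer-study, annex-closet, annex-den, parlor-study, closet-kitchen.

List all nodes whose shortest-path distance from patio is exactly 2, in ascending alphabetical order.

closet, den, parlor, workshop

Level 0: patio
Level 1: hall, porch, terrace
Level 2: closet, den, parlor, workshop
Level 3: annex, foyer, kitchen, loft, study, vault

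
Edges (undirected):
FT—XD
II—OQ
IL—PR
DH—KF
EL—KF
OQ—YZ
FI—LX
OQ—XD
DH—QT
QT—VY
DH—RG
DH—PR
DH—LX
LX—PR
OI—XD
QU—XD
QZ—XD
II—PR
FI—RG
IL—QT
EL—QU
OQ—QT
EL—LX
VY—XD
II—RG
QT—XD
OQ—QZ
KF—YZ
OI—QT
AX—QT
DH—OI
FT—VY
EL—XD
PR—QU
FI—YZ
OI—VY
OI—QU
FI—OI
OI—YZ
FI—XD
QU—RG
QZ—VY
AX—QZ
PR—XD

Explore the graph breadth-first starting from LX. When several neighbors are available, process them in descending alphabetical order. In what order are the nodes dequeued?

Visit LX; enqueue PR, FI, EL, DH → queue [PR, FI, EL, DH]
Visit PR; enqueue XD, QU, IL, II → queue [FI, EL, DH, XD, QU, IL, II]
Visit FI; enqueue YZ, RG, OI → queue [EL, DH, XD, QU, IL, II, YZ, RG, OI]
Visit EL; enqueue KF → queue [DH, XD, QU, IL, II, YZ, RG, OI, KF]
Visit DH; enqueue QT → queue [XD, QU, IL, II, YZ, RG, OI, KF, QT]
Visit XD; enqueue VY, QZ, OQ, FT → queue [QU, IL, II, YZ, RG, OI, KF, QT, VY, QZ, OQ, FT]
Visit QU → queue [IL, II, YZ, RG, OI, KF, QT, VY, QZ, OQ, FT]
Visit IL → queue [II, YZ, RG, OI, KF, QT, VY, QZ, OQ, FT]
Visit II → queue [YZ, RG, OI, KF, QT, VY, QZ, OQ, FT]
Visit YZ → queue [RG, OI, KF, QT, VY, QZ, OQ, FT]
Visit RG → queue [OI, KF, QT, VY, QZ, OQ, FT]
Visit OI → queue [KF, QT, VY, QZ, OQ, FT]
Visit KF → queue [QT, VY, QZ, OQ, FT]
Visit QT; enqueue AX → queue [VY, QZ, OQ, FT, AX]
Visit VY → queue [QZ, OQ, FT, AX]
Visit QZ → queue [OQ, FT, AX]
Visit OQ → queue [FT, AX]
Visit FT → queue [AX]
Visit AX → queue []

LX → PR → FI → EL → DH → XD → QU → IL → II → YZ → RG → OI → KF → QT → VY → QZ → OQ → FT → AX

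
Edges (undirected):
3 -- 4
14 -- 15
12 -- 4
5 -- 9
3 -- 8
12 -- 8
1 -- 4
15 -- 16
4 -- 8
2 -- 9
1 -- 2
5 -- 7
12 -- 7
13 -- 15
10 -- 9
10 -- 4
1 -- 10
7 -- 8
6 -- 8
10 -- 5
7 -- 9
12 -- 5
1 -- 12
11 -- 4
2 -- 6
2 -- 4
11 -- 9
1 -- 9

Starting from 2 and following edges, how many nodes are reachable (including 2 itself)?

12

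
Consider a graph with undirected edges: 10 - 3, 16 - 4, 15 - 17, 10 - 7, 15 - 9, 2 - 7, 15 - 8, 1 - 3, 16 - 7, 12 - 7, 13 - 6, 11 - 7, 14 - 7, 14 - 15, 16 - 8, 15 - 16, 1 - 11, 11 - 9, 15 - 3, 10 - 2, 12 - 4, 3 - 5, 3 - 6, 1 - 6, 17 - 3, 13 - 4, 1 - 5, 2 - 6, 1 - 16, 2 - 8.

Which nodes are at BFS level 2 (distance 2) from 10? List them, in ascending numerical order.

Level 0: 10
Level 1: 2, 3, 7
Level 2: 1, 5, 6, 8, 11, 12, 14, 15, 16, 17
Level 3: 4, 9, 13

1, 5, 6, 8, 11, 12, 14, 15, 16, 17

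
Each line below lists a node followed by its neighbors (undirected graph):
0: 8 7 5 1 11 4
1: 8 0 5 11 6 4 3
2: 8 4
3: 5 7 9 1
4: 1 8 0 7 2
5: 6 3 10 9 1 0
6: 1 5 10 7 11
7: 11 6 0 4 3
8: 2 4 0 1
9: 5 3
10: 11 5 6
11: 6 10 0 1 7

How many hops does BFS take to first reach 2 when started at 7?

Level 0: 7
Level 1: 0, 3, 4, 6, 11
Level 2: 1, 2, 5, 8, 9, 10
2 first appears at level 2.

2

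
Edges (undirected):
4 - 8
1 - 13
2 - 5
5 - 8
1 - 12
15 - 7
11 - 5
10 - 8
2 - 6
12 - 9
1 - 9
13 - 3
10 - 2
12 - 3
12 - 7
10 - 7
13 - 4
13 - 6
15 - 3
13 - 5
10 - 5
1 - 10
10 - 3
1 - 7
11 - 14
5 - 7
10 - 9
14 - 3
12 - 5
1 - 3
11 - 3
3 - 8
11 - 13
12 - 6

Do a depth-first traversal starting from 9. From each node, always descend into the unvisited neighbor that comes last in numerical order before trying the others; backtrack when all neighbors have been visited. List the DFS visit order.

9, 12, 7, 15, 3, 14, 11, 13, 6, 2, 10, 8, 5, 4, 1

Visit 9
9 → 12
12 → 7
7 → 15
15 → 3
3 → 14
14 → 11
11 → 13
13 → 6
6 → 2
2 → 10
10 → 8
8 → 5
8 → 4
10 → 1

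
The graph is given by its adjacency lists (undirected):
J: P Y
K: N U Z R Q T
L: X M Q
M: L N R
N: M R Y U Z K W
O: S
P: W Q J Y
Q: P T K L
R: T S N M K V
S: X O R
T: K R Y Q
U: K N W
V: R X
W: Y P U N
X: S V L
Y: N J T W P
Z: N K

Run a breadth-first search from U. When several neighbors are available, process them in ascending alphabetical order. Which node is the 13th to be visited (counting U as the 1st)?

Visit U; enqueue K, N, W → queue [K, N, W]
Visit K; enqueue Q, R, T, Z → queue [N, W, Q, R, T, Z]
Visit N; enqueue M, Y → queue [W, Q, R, T, Z, M, Y]
Visit W; enqueue P → queue [Q, R, T, Z, M, Y, P]
Visit Q; enqueue L → queue [R, T, Z, M, Y, P, L]
Visit R; enqueue S, V → queue [T, Z, M, Y, P, L, S, V]
Visit T → queue [Z, M, Y, P, L, S, V]
Visit Z → queue [M, Y, P, L, S, V]
Visit M → queue [Y, P, L, S, V]
Visit Y; enqueue J → queue [P, L, S, V, J]
Visit P → queue [L, S, V, J]
Visit L; enqueue X → queue [S, V, J, X]
Visit S; enqueue O → queue [V, J, X, O]
Visit V → queue [J, X, O]
Visit J → queue [X, O]
Visit X → queue [O]
Visit O → queue []

Visit order: U, K, N, W, Q, R, T, Z, M, Y, P, L, S, V, J, X, O

S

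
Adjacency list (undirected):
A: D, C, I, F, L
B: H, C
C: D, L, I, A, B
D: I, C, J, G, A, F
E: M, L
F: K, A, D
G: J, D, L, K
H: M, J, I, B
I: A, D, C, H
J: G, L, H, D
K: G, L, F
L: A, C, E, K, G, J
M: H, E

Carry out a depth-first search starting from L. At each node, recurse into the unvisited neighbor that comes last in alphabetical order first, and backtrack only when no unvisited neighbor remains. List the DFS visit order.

L K G J H M E I D F A C B

Visit L
L → K
K → G
G → J
J → H
H → M
M → E
H → I
I → D
D → F
F → A
A → C
C → B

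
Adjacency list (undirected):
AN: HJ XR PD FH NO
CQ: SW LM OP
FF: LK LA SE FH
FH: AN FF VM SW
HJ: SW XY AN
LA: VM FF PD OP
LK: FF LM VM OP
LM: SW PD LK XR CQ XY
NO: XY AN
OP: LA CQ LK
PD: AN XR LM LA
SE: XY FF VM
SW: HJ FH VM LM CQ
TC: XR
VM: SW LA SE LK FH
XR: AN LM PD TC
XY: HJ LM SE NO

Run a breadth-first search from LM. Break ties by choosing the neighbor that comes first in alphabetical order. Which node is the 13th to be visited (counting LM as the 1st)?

FH

Visit LM; enqueue CQ, LK, PD, SW, XR, XY → queue [CQ, LK, PD, SW, XR, XY]
Visit CQ; enqueue OP → queue [LK, PD, SW, XR, XY, OP]
Visit LK; enqueue FF, VM → queue [PD, SW, XR, XY, OP, FF, VM]
Visit PD; enqueue AN, LA → queue [SW, XR, XY, OP, FF, VM, AN, LA]
Visit SW; enqueue FH, HJ → queue [XR, XY, OP, FF, VM, AN, LA, FH, HJ]
Visit XR; enqueue TC → queue [XY, OP, FF, VM, AN, LA, FH, HJ, TC]
Visit XY; enqueue NO, SE → queue [OP, FF, VM, AN, LA, FH, HJ, TC, NO, SE]
Visit OP → queue [FF, VM, AN, LA, FH, HJ, TC, NO, SE]
Visit FF → queue [VM, AN, LA, FH, HJ, TC, NO, SE]
Visit VM → queue [AN, LA, FH, HJ, TC, NO, SE]
Visit AN → queue [LA, FH, HJ, TC, NO, SE]
Visit LA → queue [FH, HJ, TC, NO, SE]
Visit FH → queue [HJ, TC, NO, SE]
Visit HJ → queue [TC, NO, SE]
Visit TC → queue [NO, SE]
Visit NO → queue [SE]
Visit SE → queue []

Visit order: LM, CQ, LK, PD, SW, XR, XY, OP, FF, VM, AN, LA, FH, HJ, TC, NO, SE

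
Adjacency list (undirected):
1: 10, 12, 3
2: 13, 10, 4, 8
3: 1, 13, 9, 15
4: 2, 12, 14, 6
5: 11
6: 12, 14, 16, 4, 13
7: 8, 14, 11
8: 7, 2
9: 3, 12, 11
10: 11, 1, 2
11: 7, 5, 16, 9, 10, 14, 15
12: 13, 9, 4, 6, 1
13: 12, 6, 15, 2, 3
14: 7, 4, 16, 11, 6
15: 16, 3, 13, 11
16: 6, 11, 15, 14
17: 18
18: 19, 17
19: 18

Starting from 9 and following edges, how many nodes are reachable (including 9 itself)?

16

BFS from 9 visits: 9, 3, 12, 11, 1, 13, 15, 4, 6, 7, 5, 16, 10, 14, 2, 8
Reachable nodes: 16 of 19 total.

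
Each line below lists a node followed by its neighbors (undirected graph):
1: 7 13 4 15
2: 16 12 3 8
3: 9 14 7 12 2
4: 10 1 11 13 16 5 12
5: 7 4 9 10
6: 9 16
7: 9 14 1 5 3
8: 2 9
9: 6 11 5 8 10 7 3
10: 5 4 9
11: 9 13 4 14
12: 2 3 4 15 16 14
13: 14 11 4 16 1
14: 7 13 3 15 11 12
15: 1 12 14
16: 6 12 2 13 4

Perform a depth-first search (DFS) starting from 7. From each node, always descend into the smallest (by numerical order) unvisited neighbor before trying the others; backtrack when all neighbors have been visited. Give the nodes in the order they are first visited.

Visit 7
7 → 1
1 → 4
4 → 5
5 → 9
9 → 3
3 → 2
2 → 8
2 → 12
12 → 14
14 → 11
11 → 13
13 → 16
16 → 6
14 → 15
9 → 10

7 1 4 5 9 3 2 8 12 14 11 13 16 6 15 10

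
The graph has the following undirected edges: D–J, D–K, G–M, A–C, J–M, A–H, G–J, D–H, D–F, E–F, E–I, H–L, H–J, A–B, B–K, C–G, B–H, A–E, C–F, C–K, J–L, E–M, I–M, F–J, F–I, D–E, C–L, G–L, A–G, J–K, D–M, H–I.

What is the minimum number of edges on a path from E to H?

Level 0: E
Level 1: A, D, F, I, M
Level 2: B, C, G, H, J, K
Level 3: L
H first appears at level 2.

2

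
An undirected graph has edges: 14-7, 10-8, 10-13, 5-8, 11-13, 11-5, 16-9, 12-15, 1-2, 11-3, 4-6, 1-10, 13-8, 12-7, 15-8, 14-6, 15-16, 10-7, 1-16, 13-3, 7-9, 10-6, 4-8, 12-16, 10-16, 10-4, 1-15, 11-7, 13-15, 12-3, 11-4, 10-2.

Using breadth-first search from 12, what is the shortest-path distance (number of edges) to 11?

Level 0: 12
Level 1: 3, 7, 15, 16
Level 2: 1, 8, 9, 10, 11, 13, 14
Level 3: 2, 4, 5, 6
11 first appears at level 2.

2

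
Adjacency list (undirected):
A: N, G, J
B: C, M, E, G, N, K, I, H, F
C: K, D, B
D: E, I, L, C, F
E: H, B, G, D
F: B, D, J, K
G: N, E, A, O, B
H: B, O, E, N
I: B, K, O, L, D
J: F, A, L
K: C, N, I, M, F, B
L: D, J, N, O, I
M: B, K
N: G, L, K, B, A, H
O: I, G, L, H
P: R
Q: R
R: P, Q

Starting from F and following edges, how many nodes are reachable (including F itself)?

15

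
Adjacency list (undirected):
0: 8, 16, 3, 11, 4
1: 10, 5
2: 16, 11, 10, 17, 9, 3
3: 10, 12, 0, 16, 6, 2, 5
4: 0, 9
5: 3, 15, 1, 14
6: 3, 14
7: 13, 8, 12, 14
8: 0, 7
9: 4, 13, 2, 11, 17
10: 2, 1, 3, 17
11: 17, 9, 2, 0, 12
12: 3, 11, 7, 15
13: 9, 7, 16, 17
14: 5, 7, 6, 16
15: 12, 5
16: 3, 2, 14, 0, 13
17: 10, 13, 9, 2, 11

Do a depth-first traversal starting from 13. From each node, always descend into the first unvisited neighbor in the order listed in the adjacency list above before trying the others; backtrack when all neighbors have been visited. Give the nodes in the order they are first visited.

13 -> 9 -> 4 -> 0 -> 8 -> 7 -> 12 -> 3 -> 10 -> 2 -> 16 -> 14 -> 5 -> 15 -> 1 -> 6 -> 11 -> 17

Visit 13
13 → 9
9 → 4
4 → 0
0 → 8
8 → 7
7 → 12
12 → 3
3 → 10
10 → 2
2 → 16
16 → 14
14 → 5
5 → 15
5 → 1
14 → 6
2 → 11
11 → 17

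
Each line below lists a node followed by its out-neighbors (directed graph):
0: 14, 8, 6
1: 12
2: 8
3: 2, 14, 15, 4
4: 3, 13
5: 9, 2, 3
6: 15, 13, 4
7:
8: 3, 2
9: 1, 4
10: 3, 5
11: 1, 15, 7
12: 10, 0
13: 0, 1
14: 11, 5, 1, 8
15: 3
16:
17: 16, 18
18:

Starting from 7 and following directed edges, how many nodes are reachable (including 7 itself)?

BFS from 7 visits: 7
Reachable nodes: 1 of 19 total.

1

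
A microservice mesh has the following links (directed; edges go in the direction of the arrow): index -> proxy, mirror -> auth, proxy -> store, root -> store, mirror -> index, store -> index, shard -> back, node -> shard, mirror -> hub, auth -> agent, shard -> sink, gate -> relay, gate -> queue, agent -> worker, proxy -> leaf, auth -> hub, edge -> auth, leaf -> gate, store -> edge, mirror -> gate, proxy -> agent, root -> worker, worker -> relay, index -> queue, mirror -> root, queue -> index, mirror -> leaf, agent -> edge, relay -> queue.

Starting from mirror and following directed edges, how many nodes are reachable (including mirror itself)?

BFS from mirror visits: mirror, root, leaf, index, hub, gate, auth, worker, store, queue, proxy, relay, agent, edge
Reachable nodes: 14 of 18 total.

14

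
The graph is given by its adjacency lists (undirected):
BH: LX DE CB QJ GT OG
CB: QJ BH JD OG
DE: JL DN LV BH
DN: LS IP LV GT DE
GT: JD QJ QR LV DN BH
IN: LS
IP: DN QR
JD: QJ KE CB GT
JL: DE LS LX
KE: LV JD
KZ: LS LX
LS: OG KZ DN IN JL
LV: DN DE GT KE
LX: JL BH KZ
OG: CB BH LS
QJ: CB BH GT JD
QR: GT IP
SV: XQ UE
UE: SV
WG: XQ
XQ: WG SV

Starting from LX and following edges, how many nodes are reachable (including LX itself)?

BFS from LX visits: LX, JL, BH, KZ, DE, LS, CB, QJ, GT, OG, DN, LV, IN, JD, QR, IP, KE
Reachable nodes: 17 of 21 total.

17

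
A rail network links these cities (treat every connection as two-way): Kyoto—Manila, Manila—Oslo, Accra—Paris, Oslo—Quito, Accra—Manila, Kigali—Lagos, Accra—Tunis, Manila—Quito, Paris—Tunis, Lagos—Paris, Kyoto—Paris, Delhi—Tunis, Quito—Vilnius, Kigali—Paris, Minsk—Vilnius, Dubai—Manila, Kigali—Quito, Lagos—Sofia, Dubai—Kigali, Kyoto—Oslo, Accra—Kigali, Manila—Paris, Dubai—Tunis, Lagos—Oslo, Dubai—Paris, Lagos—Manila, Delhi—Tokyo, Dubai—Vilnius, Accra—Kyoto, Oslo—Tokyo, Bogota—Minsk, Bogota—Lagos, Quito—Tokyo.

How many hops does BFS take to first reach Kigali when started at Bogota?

2

Level 0: Bogota
Level 1: Lagos, Minsk
Level 2: Kigali, Manila, Oslo, Paris, Sofia, Vilnius
Level 3: Accra, Dubai, Kyoto, Quito, Tokyo, Tunis
Level 4: Delhi
Kigali first appears at level 2.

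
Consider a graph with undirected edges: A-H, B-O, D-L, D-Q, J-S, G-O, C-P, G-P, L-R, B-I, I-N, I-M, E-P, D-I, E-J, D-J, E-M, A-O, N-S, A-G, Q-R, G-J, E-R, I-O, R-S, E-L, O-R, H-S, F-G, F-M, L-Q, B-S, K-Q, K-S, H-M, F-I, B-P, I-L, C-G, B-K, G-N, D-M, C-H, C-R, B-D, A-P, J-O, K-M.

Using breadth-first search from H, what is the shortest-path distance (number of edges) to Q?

Level 0: H
Level 1: A, C, M, S
Level 2: B, D, E, F, G, I, J, K, N, O, P, R
Level 3: L, Q
Q first appears at level 3.

3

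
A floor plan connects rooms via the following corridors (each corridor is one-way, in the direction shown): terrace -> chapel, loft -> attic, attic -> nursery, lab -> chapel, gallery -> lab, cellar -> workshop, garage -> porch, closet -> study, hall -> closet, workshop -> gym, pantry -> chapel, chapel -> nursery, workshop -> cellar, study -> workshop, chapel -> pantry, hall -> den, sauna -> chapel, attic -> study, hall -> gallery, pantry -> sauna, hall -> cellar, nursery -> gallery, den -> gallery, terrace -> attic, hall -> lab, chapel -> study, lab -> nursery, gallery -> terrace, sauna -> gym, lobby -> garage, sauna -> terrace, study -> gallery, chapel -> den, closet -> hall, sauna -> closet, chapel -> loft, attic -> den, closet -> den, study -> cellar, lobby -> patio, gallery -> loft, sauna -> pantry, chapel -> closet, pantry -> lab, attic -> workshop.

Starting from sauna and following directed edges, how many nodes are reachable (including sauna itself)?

16

BFS from sauna visits: sauna, chapel, closet, gym, pantry, terrace, den, loft, nursery, study, hall, lab, attic, gallery, cellar, workshop
Reachable nodes: 16 of 20 total.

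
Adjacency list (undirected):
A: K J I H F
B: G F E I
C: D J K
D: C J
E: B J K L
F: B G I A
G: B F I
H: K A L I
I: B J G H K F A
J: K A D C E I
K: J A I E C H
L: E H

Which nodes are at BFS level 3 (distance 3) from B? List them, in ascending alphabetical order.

C, D

Level 0: B
Level 1: E, F, G, I
Level 2: A, H, J, K, L
Level 3: C, D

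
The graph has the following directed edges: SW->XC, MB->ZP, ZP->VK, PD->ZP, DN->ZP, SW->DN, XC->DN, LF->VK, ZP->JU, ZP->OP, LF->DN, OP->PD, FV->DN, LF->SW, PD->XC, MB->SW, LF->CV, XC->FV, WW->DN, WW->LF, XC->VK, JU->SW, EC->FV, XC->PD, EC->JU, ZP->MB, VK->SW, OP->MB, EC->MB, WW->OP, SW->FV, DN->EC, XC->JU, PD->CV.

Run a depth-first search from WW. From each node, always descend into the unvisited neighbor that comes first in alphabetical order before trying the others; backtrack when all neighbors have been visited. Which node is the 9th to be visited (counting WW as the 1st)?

Visit WW
WW → DN
DN → EC
EC → FV
EC → JU
JU → SW
SW → XC
XC → PD
PD → CV
PD → ZP
ZP → MB
ZP → OP
ZP → VK
WW → LF

Visit order: WW, DN, EC, FV, JU, SW, XC, PD, CV, ZP, MB, OP, VK, LF

CV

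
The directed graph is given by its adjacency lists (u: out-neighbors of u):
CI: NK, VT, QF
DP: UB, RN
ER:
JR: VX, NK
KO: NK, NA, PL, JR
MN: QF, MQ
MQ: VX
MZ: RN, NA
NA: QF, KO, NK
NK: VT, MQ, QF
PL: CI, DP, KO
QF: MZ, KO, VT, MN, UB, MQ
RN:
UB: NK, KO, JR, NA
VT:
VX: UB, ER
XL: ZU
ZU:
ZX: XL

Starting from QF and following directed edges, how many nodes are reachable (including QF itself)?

16

BFS from QF visits: QF, VT, UB, MZ, MQ, MN, KO, NK, NA, JR, RN, VX, PL, ER, DP, CI
Reachable nodes: 16 of 19 total.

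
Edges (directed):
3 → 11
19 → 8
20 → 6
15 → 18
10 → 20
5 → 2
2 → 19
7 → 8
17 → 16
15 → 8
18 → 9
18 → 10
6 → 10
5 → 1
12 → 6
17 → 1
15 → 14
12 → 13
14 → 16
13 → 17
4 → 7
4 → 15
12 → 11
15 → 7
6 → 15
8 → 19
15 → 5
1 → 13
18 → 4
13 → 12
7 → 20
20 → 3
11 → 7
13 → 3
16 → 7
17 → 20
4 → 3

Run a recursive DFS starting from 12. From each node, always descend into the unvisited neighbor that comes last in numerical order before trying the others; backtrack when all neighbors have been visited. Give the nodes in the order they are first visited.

12 → 13 → 17 → 20 → 6 → 15 → 18 → 10 → 9 → 4 → 7 → 8 → 19 → 3 → 11 → 14 → 16 → 5 → 2 → 1

Visit 12
12 → 13
13 → 17
17 → 20
20 → 6
6 → 15
15 → 18
18 → 10
18 → 9
18 → 4
4 → 7
7 → 8
8 → 19
4 → 3
3 → 11
15 → 14
14 → 16
15 → 5
5 → 2
5 → 1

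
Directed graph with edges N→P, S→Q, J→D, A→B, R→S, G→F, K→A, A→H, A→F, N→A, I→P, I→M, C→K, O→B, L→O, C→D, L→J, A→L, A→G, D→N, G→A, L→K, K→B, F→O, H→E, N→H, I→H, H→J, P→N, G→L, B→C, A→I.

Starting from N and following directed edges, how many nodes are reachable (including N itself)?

16

BFS from N visits: N, A, H, P, B, F, G, I, L, E, J, C, O, M, K, D
Reachable nodes: 16 of 19 total.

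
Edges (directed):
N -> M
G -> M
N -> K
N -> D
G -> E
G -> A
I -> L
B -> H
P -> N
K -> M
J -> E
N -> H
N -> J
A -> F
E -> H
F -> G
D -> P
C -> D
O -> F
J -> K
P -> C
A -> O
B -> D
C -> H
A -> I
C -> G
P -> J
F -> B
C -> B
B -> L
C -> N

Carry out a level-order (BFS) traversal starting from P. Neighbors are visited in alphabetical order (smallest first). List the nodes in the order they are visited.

P C J N B D G H E K M L A F I O

Visit P; enqueue C, J, N → queue [C, J, N]
Visit C; enqueue B, D, G, H → queue [J, N, B, D, G, H]
Visit J; enqueue E, K → queue [N, B, D, G, H, E, K]
Visit N; enqueue M → queue [B, D, G, H, E, K, M]
Visit B; enqueue L → queue [D, G, H, E, K, M, L]
Visit D → queue [G, H, E, K, M, L]
Visit G; enqueue A → queue [H, E, K, M, L, A]
Visit H → queue [E, K, M, L, A]
Visit E → queue [K, M, L, A]
Visit K → queue [M, L, A]
Visit M → queue [L, A]
Visit L → queue [A]
Visit A; enqueue F, I, O → queue [F, I, O]
Visit F → queue [I, O]
Visit I → queue [O]
Visit O → queue []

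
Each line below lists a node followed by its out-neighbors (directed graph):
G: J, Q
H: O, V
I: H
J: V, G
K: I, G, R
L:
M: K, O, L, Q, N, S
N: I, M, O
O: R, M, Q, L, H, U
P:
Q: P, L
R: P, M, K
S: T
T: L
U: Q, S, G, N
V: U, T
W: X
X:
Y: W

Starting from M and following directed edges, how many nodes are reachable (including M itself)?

16

BFS from M visits: M, K, L, N, O, Q, S, G, I, R, H, U, P, T, J, V
Reachable nodes: 16 of 19 total.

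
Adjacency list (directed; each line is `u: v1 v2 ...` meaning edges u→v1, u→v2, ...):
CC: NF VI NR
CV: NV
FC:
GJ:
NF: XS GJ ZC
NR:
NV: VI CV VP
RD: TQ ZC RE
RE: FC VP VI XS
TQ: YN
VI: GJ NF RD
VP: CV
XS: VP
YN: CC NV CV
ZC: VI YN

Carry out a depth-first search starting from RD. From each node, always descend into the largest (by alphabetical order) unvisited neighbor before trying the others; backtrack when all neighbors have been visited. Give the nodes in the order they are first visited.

Visit RD
RD → ZC
ZC → YN
YN → NV
NV → VP
VP → CV
NV → VI
VI → NF
NF → XS
NF → GJ
YN → CC
CC → NR
RD → TQ
RD → RE
RE → FC

RD ZC YN NV VP CV VI NF XS GJ CC NR TQ RE FC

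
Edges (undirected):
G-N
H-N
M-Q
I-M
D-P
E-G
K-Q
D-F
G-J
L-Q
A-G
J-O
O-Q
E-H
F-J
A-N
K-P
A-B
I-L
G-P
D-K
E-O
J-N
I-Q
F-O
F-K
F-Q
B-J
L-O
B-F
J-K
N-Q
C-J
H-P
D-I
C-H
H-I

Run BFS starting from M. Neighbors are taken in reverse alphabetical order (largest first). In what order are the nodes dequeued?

M -> Q -> I -> O -> N -> L -> K -> F -> H -> D -> J -> E -> G -> A -> P -> B -> C

Visit M; enqueue Q, I → queue [Q, I]
Visit Q; enqueue O, N, L, K, F → queue [I, O, N, L, K, F]
Visit I; enqueue H, D → queue [O, N, L, K, F, H, D]
Visit O; enqueue J, E → queue [N, L, K, F, H, D, J, E]
Visit N; enqueue G, A → queue [L, K, F, H, D, J, E, G, A]
Visit L → queue [K, F, H, D, J, E, G, A]
Visit K; enqueue P → queue [F, H, D, J, E, G, A, P]
Visit F; enqueue B → queue [H, D, J, E, G, A, P, B]
Visit H; enqueue C → queue [D, J, E, G, A, P, B, C]
Visit D → queue [J, E, G, A, P, B, C]
Visit J → queue [E, G, A, P, B, C]
Visit E → queue [G, A, P, B, C]
Visit G → queue [A, P, B, C]
Visit A → queue [P, B, C]
Visit P → queue [B, C]
Visit B → queue [C]
Visit C → queue []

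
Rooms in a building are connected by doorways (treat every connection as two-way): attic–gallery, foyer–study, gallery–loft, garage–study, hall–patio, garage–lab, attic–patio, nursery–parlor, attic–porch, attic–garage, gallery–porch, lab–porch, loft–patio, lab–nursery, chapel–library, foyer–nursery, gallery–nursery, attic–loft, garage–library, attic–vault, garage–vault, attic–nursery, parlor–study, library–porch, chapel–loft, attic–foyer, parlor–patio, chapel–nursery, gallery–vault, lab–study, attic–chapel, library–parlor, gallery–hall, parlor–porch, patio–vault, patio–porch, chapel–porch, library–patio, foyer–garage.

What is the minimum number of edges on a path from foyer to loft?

2

Level 0: foyer
Level 1: attic, garage, nursery, study
Level 2: chapel, gallery, lab, library, loft, parlor, patio, porch, vault
Level 3: hall
loft first appears at level 2.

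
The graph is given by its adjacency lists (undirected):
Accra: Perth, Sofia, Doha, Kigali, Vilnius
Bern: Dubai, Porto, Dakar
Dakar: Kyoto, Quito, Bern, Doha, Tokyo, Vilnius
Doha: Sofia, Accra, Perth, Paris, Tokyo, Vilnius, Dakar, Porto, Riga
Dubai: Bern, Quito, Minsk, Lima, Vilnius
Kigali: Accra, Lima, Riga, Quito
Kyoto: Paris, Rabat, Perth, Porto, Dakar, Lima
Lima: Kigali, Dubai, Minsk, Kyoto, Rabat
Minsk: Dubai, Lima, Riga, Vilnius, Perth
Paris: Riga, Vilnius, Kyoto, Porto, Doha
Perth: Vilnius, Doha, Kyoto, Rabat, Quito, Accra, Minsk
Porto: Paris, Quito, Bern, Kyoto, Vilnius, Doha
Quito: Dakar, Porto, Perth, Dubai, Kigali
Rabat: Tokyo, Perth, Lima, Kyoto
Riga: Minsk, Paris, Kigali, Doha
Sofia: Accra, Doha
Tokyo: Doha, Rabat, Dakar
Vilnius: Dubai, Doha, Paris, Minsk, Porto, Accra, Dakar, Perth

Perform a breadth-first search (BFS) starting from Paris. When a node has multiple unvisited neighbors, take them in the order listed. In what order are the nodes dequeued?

Paris → Riga → Vilnius → Kyoto → Porto → Doha → Minsk → Kigali → Dubai → Accra → Dakar → Perth → Rabat → Lima → Quito → Bern → Sofia → Tokyo

Visit Paris; enqueue Riga, Vilnius, Kyoto, Porto, Doha → queue [Riga, Vilnius, Kyoto, Porto, Doha]
Visit Riga; enqueue Minsk, Kigali → queue [Vilnius, Kyoto, Porto, Doha, Minsk, Kigali]
Visit Vilnius; enqueue Dubai, Accra, Dakar, Perth → queue [Kyoto, Porto, Doha, Minsk, Kigali, Dubai, Accra, Dakar, Perth]
Visit Kyoto; enqueue Rabat, Lima → queue [Porto, Doha, Minsk, Kigali, Dubai, Accra, Dakar, Perth, Rabat, Lima]
Visit Porto; enqueue Quito, Bern → queue [Doha, Minsk, Kigali, Dubai, Accra, Dakar, Perth, Rabat, Lima, Quito, Bern]
Visit Doha; enqueue Sofia, Tokyo → queue [Minsk, Kigali, Dubai, Accra, Dakar, Perth, Rabat, Lima, Quito, Bern, Sofia, Tokyo]
Visit Minsk → queue [Kigali, Dubai, Accra, Dakar, Perth, Rabat, Lima, Quito, Bern, Sofia, Tokyo]
Visit Kigali → queue [Dubai, Accra, Dakar, Perth, Rabat, Lima, Quito, Bern, Sofia, Tokyo]
Visit Dubai → queue [Accra, Dakar, Perth, Rabat, Lima, Quito, Bern, Sofia, Tokyo]
Visit Accra → queue [Dakar, Perth, Rabat, Lima, Quito, Bern, Sofia, Tokyo]
Visit Dakar → queue [Perth, Rabat, Lima, Quito, Bern, Sofia, Tokyo]
Visit Perth → queue [Rabat, Lima, Quito, Bern, Sofia, Tokyo]
Visit Rabat → queue [Lima, Quito, Bern, Sofia, Tokyo]
Visit Lima → queue [Quito, Bern, Sofia, Tokyo]
Visit Quito → queue [Bern, Sofia, Tokyo]
Visit Bern → queue [Sofia, Tokyo]
Visit Sofia → queue [Tokyo]
Visit Tokyo → queue []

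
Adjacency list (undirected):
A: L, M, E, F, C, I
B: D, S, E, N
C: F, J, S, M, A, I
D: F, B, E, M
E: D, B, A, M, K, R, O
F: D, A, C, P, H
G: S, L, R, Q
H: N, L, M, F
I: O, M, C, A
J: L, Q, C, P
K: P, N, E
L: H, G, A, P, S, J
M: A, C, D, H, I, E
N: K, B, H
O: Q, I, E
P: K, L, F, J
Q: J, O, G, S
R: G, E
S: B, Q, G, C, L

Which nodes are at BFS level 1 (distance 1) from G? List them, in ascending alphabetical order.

L, Q, R, S

Level 0: G
Level 1: L, Q, R, S
Level 2: A, B, C, E, H, J, O, P
Level 3: D, F, I, K, M, N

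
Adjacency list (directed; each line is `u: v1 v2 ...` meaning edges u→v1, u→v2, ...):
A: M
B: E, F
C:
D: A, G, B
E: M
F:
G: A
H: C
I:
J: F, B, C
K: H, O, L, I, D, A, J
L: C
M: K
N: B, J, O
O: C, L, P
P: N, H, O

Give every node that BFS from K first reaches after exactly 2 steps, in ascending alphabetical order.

Level 0: K
Level 1: A, D, H, I, J, L, O
Level 2: B, C, F, G, M, P
Level 3: E, N

B, C, F, G, M, P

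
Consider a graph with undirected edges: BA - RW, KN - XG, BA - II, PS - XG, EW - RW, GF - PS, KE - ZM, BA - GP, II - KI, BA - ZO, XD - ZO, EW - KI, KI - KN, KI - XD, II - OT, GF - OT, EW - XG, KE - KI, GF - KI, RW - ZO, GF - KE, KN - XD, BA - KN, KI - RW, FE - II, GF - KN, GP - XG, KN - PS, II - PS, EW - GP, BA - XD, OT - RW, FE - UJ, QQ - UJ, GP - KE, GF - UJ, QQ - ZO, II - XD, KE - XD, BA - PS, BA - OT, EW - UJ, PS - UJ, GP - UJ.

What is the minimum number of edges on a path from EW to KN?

2

Level 0: EW
Level 1: GP, KI, RW, UJ, XG
Level 2: BA, FE, GF, II, KE, KN, OT, PS, QQ, XD, ZO
Level 3: ZM
KN first appears at level 2.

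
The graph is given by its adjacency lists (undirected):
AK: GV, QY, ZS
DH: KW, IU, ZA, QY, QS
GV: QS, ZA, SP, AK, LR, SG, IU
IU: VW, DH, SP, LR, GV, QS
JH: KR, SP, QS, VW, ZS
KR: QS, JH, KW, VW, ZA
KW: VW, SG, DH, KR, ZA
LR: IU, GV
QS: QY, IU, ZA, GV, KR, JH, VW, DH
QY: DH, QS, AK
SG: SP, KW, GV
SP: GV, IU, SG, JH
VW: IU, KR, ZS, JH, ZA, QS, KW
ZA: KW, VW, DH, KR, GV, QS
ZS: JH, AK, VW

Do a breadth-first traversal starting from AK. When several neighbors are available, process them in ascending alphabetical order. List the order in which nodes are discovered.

AK -> GV -> QY -> ZS -> IU -> LR -> QS -> SG -> SP -> ZA -> DH -> JH -> VW -> KR -> KW

Visit AK; enqueue GV, QY, ZS → queue [GV, QY, ZS]
Visit GV; enqueue IU, LR, QS, SG, SP, ZA → queue [QY, ZS, IU, LR, QS, SG, SP, ZA]
Visit QY; enqueue DH → queue [ZS, IU, LR, QS, SG, SP, ZA, DH]
Visit ZS; enqueue JH, VW → queue [IU, LR, QS, SG, SP, ZA, DH, JH, VW]
Visit IU → queue [LR, QS, SG, SP, ZA, DH, JH, VW]
Visit LR → queue [QS, SG, SP, ZA, DH, JH, VW]
Visit QS; enqueue KR → queue [SG, SP, ZA, DH, JH, VW, KR]
Visit SG; enqueue KW → queue [SP, ZA, DH, JH, VW, KR, KW]
Visit SP → queue [ZA, DH, JH, VW, KR, KW]
Visit ZA → queue [DH, JH, VW, KR, KW]
Visit DH → queue [JH, VW, KR, KW]
Visit JH → queue [VW, KR, KW]
Visit VW → queue [KR, KW]
Visit KR → queue [KW]
Visit KW → queue []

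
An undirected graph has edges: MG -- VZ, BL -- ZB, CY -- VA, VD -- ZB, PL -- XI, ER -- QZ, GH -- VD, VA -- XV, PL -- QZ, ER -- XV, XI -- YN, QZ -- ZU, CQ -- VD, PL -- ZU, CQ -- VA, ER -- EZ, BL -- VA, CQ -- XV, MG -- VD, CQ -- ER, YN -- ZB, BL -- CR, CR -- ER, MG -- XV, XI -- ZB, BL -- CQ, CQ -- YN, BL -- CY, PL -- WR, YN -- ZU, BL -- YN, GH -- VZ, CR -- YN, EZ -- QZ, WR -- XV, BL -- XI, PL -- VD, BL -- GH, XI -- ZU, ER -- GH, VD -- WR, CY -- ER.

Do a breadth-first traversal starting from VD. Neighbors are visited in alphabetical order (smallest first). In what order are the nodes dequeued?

Visit VD; enqueue CQ, GH, MG, PL, WR, ZB → queue [CQ, GH, MG, PL, WR, ZB]
Visit CQ; enqueue BL, ER, VA, XV, YN → queue [GH, MG, PL, WR, ZB, BL, ER, VA, XV, YN]
Visit GH; enqueue VZ → queue [MG, PL, WR, ZB, BL, ER, VA, XV, YN, VZ]
Visit MG → queue [PL, WR, ZB, BL, ER, VA, XV, YN, VZ]
Visit PL; enqueue QZ, XI, ZU → queue [WR, ZB, BL, ER, VA, XV, YN, VZ, QZ, XI, ZU]
Visit WR → queue [ZB, BL, ER, VA, XV, YN, VZ, QZ, XI, ZU]
Visit ZB → queue [BL, ER, VA, XV, YN, VZ, QZ, XI, ZU]
Visit BL; enqueue CR, CY → queue [ER, VA, XV, YN, VZ, QZ, XI, ZU, CR, CY]
Visit ER; enqueue EZ → queue [VA, XV, YN, VZ, QZ, XI, ZU, CR, CY, EZ]
Visit VA → queue [XV, YN, VZ, QZ, XI, ZU, CR, CY, EZ]
Visit XV → queue [YN, VZ, QZ, XI, ZU, CR, CY, EZ]
Visit YN → queue [VZ, QZ, XI, ZU, CR, CY, EZ]
Visit VZ → queue [QZ, XI, ZU, CR, CY, EZ]
Visit QZ → queue [XI, ZU, CR, CY, EZ]
Visit XI → queue [ZU, CR, CY, EZ]
Visit ZU → queue [CR, CY, EZ]
Visit CR → queue [CY, EZ]
Visit CY → queue [EZ]
Visit EZ → queue []

VD CQ GH MG PL WR ZB BL ER VA XV YN VZ QZ XI ZU CR CY EZ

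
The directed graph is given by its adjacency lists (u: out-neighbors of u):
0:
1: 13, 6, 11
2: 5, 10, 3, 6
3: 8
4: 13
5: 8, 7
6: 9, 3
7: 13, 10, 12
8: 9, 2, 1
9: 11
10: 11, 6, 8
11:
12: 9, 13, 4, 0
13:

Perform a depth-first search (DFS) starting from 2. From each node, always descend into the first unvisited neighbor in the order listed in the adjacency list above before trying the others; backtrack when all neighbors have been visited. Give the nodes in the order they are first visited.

2 -> 5 -> 8 -> 9 -> 11 -> 1 -> 13 -> 6 -> 3 -> 7 -> 10 -> 12 -> 4 -> 0

Visit 2
2 → 5
5 → 8
8 → 9
9 → 11
8 → 1
1 → 13
1 → 6
6 → 3
5 → 7
7 → 10
7 → 12
12 → 4
12 → 0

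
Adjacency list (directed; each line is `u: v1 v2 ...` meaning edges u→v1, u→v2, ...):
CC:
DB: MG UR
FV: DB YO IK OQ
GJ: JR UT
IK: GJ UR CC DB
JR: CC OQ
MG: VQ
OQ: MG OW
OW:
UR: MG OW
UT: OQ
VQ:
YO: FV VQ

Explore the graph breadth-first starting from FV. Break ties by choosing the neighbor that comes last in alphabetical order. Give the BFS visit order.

FV → YO → OQ → IK → DB → VQ → OW → MG → UR → GJ → CC → UT → JR

Visit FV; enqueue YO, OQ, IK, DB → queue [YO, OQ, IK, DB]
Visit YO; enqueue VQ → queue [OQ, IK, DB, VQ]
Visit OQ; enqueue OW, MG → queue [IK, DB, VQ, OW, MG]
Visit IK; enqueue UR, GJ, CC → queue [DB, VQ, OW, MG, UR, GJ, CC]
Visit DB → queue [VQ, OW, MG, UR, GJ, CC]
Visit VQ → queue [OW, MG, UR, GJ, CC]
Visit OW → queue [MG, UR, GJ, CC]
Visit MG → queue [UR, GJ, CC]
Visit UR → queue [GJ, CC]
Visit GJ; enqueue UT, JR → queue [CC, UT, JR]
Visit CC → queue [UT, JR]
Visit UT → queue [JR]
Visit JR → queue []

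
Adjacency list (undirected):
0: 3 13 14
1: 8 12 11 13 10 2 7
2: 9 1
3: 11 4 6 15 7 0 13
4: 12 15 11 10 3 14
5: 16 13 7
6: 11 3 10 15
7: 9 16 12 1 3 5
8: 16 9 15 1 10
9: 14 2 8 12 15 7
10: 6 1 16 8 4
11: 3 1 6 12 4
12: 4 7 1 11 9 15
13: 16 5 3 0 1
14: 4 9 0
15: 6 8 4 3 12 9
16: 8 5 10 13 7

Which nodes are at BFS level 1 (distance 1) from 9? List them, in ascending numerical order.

2, 7, 8, 12, 14, 15

Level 0: 9
Level 1: 2, 7, 8, 12, 14, 15
Level 2: 0, 1, 3, 4, 5, 6, 10, 11, 16
Level 3: 13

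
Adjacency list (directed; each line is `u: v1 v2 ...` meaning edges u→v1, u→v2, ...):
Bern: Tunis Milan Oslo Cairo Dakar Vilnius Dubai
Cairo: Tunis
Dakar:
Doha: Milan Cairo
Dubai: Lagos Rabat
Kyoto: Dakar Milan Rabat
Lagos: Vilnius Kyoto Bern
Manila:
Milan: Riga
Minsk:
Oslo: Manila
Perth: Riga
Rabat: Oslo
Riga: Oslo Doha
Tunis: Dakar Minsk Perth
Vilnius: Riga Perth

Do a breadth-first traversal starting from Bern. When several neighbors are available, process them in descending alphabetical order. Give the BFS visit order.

Bern -> Vilnius -> Tunis -> Oslo -> Milan -> Dubai -> Dakar -> Cairo -> Riga -> Perth -> Minsk -> Manila -> Rabat -> Lagos -> Doha -> Kyoto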